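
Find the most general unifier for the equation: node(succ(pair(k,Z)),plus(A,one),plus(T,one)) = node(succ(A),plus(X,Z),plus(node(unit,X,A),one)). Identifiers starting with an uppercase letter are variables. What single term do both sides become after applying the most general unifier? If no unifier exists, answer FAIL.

Decompose node/3: succ(pair(k,Z)) = succ(A),  plus(A,one) = plus(X,Z),  plus(T,one) = plus(node(unit,X,A),one).
Decompose succ/1: pair(k,Z) = A.
Bind A := pair(k,Z); substituting into the remaining equations gives: plus(pair(k,Z),one) = plus(X,Z),  plus(T,one) = plus(node(unit,X,pair(k,Z)),one).
Decompose plus/2: pair(k,Z) = X,  one = Z.
Bind X := pair(k,Z); substituting into the one remaining equation that mentions X gives: plus(T,one) = plus(node(unit,pair(k,Z),pair(k,Z)),one).
Bind Z := one; substituting into the remaining equation gives: plus(T,one) = plus(node(unit,pair(k,one),pair(k,one)),one). Substituting into the earlier bindings gives A := pair(k,one), X := pair(k,one).
Decompose plus/2: T = node(unit,pair(k,one),pair(k,one)),  one = one.
Bind T := node(unit,pair(k,one),pair(k,one)); no other remaining equation mentions T.
Delete trivial equation one = one.
Applying the MGU to either side gives node(succ(pair(k,one)),plus(pair(k,one),one),plus(node(unit,pair(k,one),pair(k,one)),one)).

node(succ(pair(k,one)),plus(pair(k,one),one),plus(node(unit,pair(k,one),pair(k,one)),one))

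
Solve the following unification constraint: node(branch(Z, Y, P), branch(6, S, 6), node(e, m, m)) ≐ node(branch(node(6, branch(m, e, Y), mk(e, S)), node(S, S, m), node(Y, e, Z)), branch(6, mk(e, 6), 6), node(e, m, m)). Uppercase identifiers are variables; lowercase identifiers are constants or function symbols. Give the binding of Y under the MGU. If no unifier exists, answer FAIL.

Decompose node/3: branch(Z, Y, P) ≐ branch(node(6, branch(m, e, Y), mk(e, S)), node(S, S, m), node(Y, e, Z)),  branch(6, S, 6) ≐ branch(6, mk(e, 6), 6),  node(e, m, m) ≐ node(e, m, m).
Decompose branch/3: Z ≐ node(6, branch(m, e, Y), mk(e, S)),  Y ≐ node(S, S, m),  P ≐ node(Y, e, Z).
Bind Z := node(6, branch(m, e, Y), mk(e, S)); substituting into the one remaining equation that mentions Z gives: P ≐ node(Y, e, node(6, branch(m, e, Y), mk(e, S))).
Bind Y := node(S, S, m); substituting into the one remaining equation that mentions Y gives: P ≐ node(node(S, S, m), e, node(6, branch(m, e, node(S, S, m)), mk(e, S))). Substituting into the earlier binding gives Z := node(6, branch(m, e, node(S, S, m)), mk(e, S)).
Bind P := node(node(S, S, m), e, node(6, branch(m, e, node(S, S, m)), mk(e, S))); no other remaining equation mentions P.
Decompose branch/3: 6 ≐ 6,  S ≐ mk(e, 6),  6 ≐ 6.
Delete trivial equation 6 ≐ 6.
Bind S := mk(e, 6); no other remaining equation mentions S. Substituting into the earlier bindings gives Z := node(6, branch(m, e, node(mk(e, 6), mk(e, 6), m)), mk(e, mk(e, 6))), Y := node(mk(e, 6), mk(e, 6), m), P := node(node(mk(e, 6), mk(e, 6), m), e, node(6, branch(m, e, node(mk(e, 6), mk(e, 6), m)), mk(e, mk(e, 6)))).
Delete trivial equation 6 ≐ 6.
Delete trivial equation node(e, m, m) ≐ node(e, m, m).
MGU = { Z -> node(6, branch(m, e, node(mk(e, 6), mk(e, 6), m)), mk(e, mk(e, 6))), Y -> node(mk(e, 6), mk(e, 6), m), P -> node(node(mk(e, 6), mk(e, 6), m), e, node(6, branch(m, e, node(mk(e, 6), mk(e, 6), m)), mk(e, mk(e, 6)))), S -> mk(e, 6) }, so Y -> node(mk(e, 6), mk(e, 6), m).

node(mk(e, 6), mk(e, 6), m)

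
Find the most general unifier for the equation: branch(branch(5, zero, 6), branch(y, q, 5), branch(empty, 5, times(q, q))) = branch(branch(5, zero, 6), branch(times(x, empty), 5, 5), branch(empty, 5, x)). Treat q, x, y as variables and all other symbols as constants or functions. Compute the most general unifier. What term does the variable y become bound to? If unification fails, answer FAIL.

Decompose branch/3: branch(5, zero, 6) = branch(5, zero, 6),  branch(y, q, 5) = branch(times(x, empty), 5, 5),  branch(empty, 5, times(q, q)) = branch(empty, 5, x).
Delete trivial equation branch(5, zero, 6) = branch(5, zero, 6).
Decompose branch/3: y = times(x, empty),  q = 5,  5 = 5.
Bind y := times(x, empty); no other remaining equation mentions y.
Bind q := 5; substituting into the one remaining equation that mentions q gives: branch(empty, 5, times(5, 5)) = branch(empty, 5, x).
Delete trivial equation 5 = 5.
Decompose branch/3: empty = empty,  5 = 5,  times(5, 5) = x.
Delete trivial equation empty = empty.
Delete trivial equation 5 = 5.
Bind x := times(5, 5). Substituting into the earlier binding gives y := times(times(5, 5), empty).
MGU = { y ↦ times(times(5, 5), empty), q ↦ 5, x ↦ times(5, 5) }, so y ↦ times(times(5, 5), empty).

times(times(5, 5), empty)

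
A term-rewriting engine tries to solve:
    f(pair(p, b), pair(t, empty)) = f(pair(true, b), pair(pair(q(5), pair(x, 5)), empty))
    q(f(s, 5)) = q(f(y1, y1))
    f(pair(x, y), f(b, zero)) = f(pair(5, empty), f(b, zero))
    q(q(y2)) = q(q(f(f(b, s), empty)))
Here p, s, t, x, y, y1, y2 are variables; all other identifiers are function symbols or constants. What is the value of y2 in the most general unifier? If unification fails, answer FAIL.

Decompose f/2: pair(p, b) = pair(true, b),  pair(t, empty) = pair(pair(q(5), pair(x, 5)), empty).
Decompose pair/2: p = true,  b = b.
Bind p := true; no other remaining equation mentions p.
Delete trivial equation b = b.
Decompose pair/2: t = pair(q(5), pair(x, 5)),  empty = empty.
Bind t := pair(q(5), pair(x, 5)); no other remaining equation mentions t.
Delete trivial equation empty = empty.
Decompose q/1: f(s, 5) = f(y1, y1).
Decompose f/2: s = y1,  5 = y1.
Bind s := y1; substituting into the one remaining equation that mentions s gives: q(q(y2)) = q(q(f(f(b, y1), empty))).
Bind y1 := 5; substituting into the one remaining equation that mentions y1 gives: q(q(y2)) = q(q(f(f(b, 5), empty))). Substituting into the earlier binding gives s := 5.
Decompose f/2: pair(x, y) = pair(5, empty),  f(b, zero) = f(b, zero).
Decompose pair/2: x = 5,  y = empty.
Bind x := 5; no other remaining equation mentions x. Substituting into the earlier binding gives t := pair(q(5), pair(5, 5)).
Bind y := empty; no other remaining equation mentions y.
Delete trivial equation f(b, zero) = f(b, zero).
Decompose q/1: q(y2) = q(f(f(b, 5), empty)).
Decompose q/1: y2 = f(f(b, 5), empty).
Bind y2 := f(f(b, 5), empty).
MGU = { p -> true, t -> pair(q(5), pair(5, 5)), s -> 5, y1 -> 5, x -> 5, y -> empty, y2 -> f(f(b, 5), empty) }, so y2 -> f(f(b, 5), empty).

f(f(b, 5), empty)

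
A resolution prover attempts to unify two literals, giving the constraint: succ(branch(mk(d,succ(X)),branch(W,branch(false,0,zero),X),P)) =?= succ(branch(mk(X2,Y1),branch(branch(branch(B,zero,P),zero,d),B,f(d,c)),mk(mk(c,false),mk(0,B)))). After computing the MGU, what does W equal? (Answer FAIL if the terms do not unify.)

Decompose succ/1: branch(mk(d,succ(X)),branch(W,branch(false,0,zero),X),P) =?= branch(mk(X2,Y1),branch(branch(branch(B,zero,P),zero,d),B,f(d,c)),mk(mk(c,false),mk(0,B))).
Decompose branch/3: mk(d,succ(X)) =?= mk(X2,Y1),  branch(W,branch(false,0,zero),X) =?= branch(branch(branch(B,zero,P),zero,d),B,f(d,c)),  P =?= mk(mk(c,false),mk(0,B)).
Decompose mk/2: d =?= X2,  succ(X) =?= Y1.
Bind X2 := d; no other remaining equation mentions X2.
Bind Y1 := succ(X); no other remaining equation mentions Y1.
Decompose branch/3: W =?= branch(branch(B,zero,P),zero,d),  branch(false,0,zero) =?= B,  X =?= f(d,c).
Bind W := branch(branch(B,zero,P),zero,d); no other remaining equation mentions W.
Bind B := branch(false,0,zero); substituting into the one remaining equation that mentions B gives: P =?= mk(mk(c,false),mk(0,branch(false,0,zero))). Substituting into the earlier binding gives W := branch(branch(branch(false,0,zero),zero,P),zero,d).
Bind X := f(d,c); no other remaining equation mentions X. Substituting into the earlier binding gives Y1 := succ(f(d,c)).
Bind P := mk(mk(c,false),mk(0,branch(false,0,zero))). Substituting into the earlier binding gives W := branch(branch(branch(false,0,zero),zero,mk(mk(c,false),mk(0,branch(false,0,zero)))),zero,d).
MGU = { X2 -> d, Y1 -> succ(f(d,c)), W -> branch(branch(branch(false,0,zero),zero,mk(mk(c,false),mk(0,branch(false,0,zero)))),zero,d), B -> branch(false,0,zero), X -> f(d,c), P -> mk(mk(c,false),mk(0,branch(false,0,zero))) }, so W -> branch(branch(branch(false,0,zero),zero,mk(mk(c,false),mk(0,branch(false,0,zero)))),zero,d).

branch(branch(branch(false,0,zero),zero,mk(mk(c,false),mk(0,branch(false,0,zero)))),zero,d)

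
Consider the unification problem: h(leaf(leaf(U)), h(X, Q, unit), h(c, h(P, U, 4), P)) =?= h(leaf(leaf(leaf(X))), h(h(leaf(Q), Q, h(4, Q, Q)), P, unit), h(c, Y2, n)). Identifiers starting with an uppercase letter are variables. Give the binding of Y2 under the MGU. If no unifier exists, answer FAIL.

h(n, leaf(h(leaf(n), n, h(4, n, n))), 4)

Decompose h/3: leaf(leaf(U)) =?= leaf(leaf(leaf(X))),  h(X, Q, unit) =?= h(h(leaf(Q), Q, h(4, Q, Q)), P, unit),  h(c, h(P, U, 4), P) =?= h(c, Y2, n).
Decompose leaf/1: leaf(U) =?= leaf(leaf(X)).
Decompose leaf/1: U =?= leaf(X).
Bind U := leaf(X); substituting into the one remaining equation that mentions U gives: h(c, h(P, leaf(X), 4), P) =?= h(c, Y2, n).
Decompose h/3: X =?= h(leaf(Q), Q, h(4, Q, Q)),  Q =?= P,  unit =?= unit.
Bind X := h(leaf(Q), Q, h(4, Q, Q)); substituting into the one remaining equation that mentions X gives: h(c, h(P, leaf(h(leaf(Q), Q, h(4, Q, Q))), 4), P) =?= h(c, Y2, n). Substituting into the earlier binding gives U := leaf(h(leaf(Q), Q, h(4, Q, Q))).
Bind Q := P; substituting into the one remaining equation that mentions Q gives: h(c, h(P, leaf(h(leaf(P), P, h(4, P, P))), 4), P) =?= h(c, Y2, n). Substituting into the earlier bindings gives U := leaf(h(leaf(P), P, h(4, P, P))), X := h(leaf(P), P, h(4, P, P)).
Delete trivial equation unit =?= unit.
Decompose h/3: c =?= c,  h(P, leaf(h(leaf(P), P, h(4, P, P))), 4) =?= Y2,  P =?= n.
Delete trivial equation c =?= c.
Bind Y2 := h(P, leaf(h(leaf(P), P, h(4, P, P))), 4); no other remaining equation mentions Y2.
Bind P := n. Substituting into the earlier bindings gives U := leaf(h(leaf(n), n, h(4, n, n))), X := h(leaf(n), n, h(4, n, n)), Q := n, Y2 := h(n, leaf(h(leaf(n), n, h(4, n, n))), 4).
MGU = { U := leaf(h(leaf(n), n, h(4, n, n))), X := h(leaf(n), n, h(4, n, n)), Q := n, Y2 := h(n, leaf(h(leaf(n), n, h(4, n, n))), 4), P := n }, so Y2 := h(n, leaf(h(leaf(n), n, h(4, n, n))), 4).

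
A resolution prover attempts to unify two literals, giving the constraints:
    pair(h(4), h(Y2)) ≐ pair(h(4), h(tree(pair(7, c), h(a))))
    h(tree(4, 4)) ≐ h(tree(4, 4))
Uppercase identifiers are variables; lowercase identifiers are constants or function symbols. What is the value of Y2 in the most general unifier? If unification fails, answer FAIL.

tree(pair(7, c), h(a))

Decompose pair/2: h(4) ≐ h(4),  h(Y2) ≐ h(tree(pair(7, c), h(a))).
Delete trivial equation h(4) ≐ h(4).
Decompose h/1: Y2 ≐ tree(pair(7, c), h(a)).
Bind Y2 := tree(pair(7, c), h(a)); no other remaining equation mentions Y2.
Delete trivial equation h(tree(4, 4)) ≐ h(tree(4, 4)).
MGU = { Y2 -> tree(pair(7, c), h(a)) }, so Y2 -> tree(pair(7, c), h(a)).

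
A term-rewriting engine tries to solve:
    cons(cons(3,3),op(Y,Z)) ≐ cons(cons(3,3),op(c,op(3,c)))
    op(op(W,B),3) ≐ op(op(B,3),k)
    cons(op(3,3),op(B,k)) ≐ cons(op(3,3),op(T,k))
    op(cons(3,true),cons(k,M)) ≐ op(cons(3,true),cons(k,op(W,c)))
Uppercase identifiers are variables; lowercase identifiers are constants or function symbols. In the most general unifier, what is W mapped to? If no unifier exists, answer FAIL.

FAIL

Decompose cons/2: cons(3,3) ≐ cons(3,3),  op(Y,Z) ≐ op(c,op(3,c)).
Delete trivial equation cons(3,3) ≐ cons(3,3).
Decompose op/2: Y ≐ c,  Z ≐ op(3,c).
Bind Y := c; no other remaining equation mentions Y.
Bind Z := op(3,c); no other remaining equation mentions Z.
Decompose op/2: op(W,B) ≐ op(B,3),  3 ≐ k.
Decompose op/2: W ≐ B,  B ≐ 3.
Bind W := B; substituting into the one remaining equation that mentions W gives: op(cons(3,true),cons(k,M)) ≐ op(cons(3,true),cons(k,op(B,c))).
Bind B := 3; substituting into the 2 remaining equations that mention B gives: cons(op(3,3),op(3,k)) ≐ cons(op(3,3),op(T,k)),  op(cons(3,true),cons(k,M)) ≐ op(cons(3,true),cons(k,op(3,c))). Substituting into the earlier binding gives W := 3.
Clash: constants 3 and k differ; no unifier exists.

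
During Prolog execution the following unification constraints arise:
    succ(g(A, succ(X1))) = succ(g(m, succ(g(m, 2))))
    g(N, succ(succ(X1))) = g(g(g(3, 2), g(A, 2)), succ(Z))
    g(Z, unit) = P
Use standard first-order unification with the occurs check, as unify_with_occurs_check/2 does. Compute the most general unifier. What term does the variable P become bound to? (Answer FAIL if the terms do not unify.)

Decompose succ/1: g(A, succ(X1)) = g(m, succ(g(m, 2))).
Decompose g/2: A = m,  succ(X1) = succ(g(m, 2)).
Bind A := m; substituting into the one remaining equation that mentions A gives: g(N, succ(succ(X1))) = g(g(g(3, 2), g(m, 2)), succ(Z)).
Decompose succ/1: X1 = g(m, 2).
Bind X1 := g(m, 2); substituting into the one remaining equation that mentions X1 gives: g(N, succ(succ(g(m, 2)))) = g(g(g(3, 2), g(m, 2)), succ(Z)).
Decompose g/2: N = g(g(3, 2), g(m, 2)),  succ(succ(g(m, 2))) = succ(Z).
Bind N := g(g(3, 2), g(m, 2)); no other remaining equation mentions N.
Decompose succ/1: succ(g(m, 2)) = Z.
Bind Z := succ(g(m, 2)); substituting into the remaining equation gives: g(succ(g(m, 2)), unit) = P.
Bind P := g(succ(g(m, 2)), unit).
MGU = { A -> m, X1 -> g(m, 2), N -> g(g(3, 2), g(m, 2)), Z -> succ(g(m, 2)), P -> g(succ(g(m, 2)), unit) }, so P -> g(succ(g(m, 2)), unit).

g(succ(g(m, 2)), unit)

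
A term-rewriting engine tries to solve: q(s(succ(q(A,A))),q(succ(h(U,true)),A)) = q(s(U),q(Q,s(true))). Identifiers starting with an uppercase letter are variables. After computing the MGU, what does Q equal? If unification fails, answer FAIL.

succ(h(succ(q(s(true),s(true))),true))

Decompose q/2: s(succ(q(A,A))) = s(U),  q(succ(h(U,true)),A) = q(Q,s(true)).
Decompose s/1: succ(q(A,A)) = U.
Bind U := succ(q(A,A)); substituting into the remaining equation gives: q(succ(h(succ(q(A,A)),true)),A) = q(Q,s(true)).
Decompose q/2: succ(h(succ(q(A,A)),true)) = Q,  A = s(true).
Bind Q := succ(h(succ(q(A,A)),true)); no other remaining equation mentions Q.
Bind A := s(true). Substituting into the earlier bindings gives U := succ(q(s(true),s(true))), Q := succ(h(succ(q(s(true),s(true))),true)).
MGU = { U ↦ succ(q(s(true),s(true))), Q ↦ succ(h(succ(q(s(true),s(true))),true)), A ↦ s(true) }, so Q ↦ succ(h(succ(q(s(true),s(true))),true)).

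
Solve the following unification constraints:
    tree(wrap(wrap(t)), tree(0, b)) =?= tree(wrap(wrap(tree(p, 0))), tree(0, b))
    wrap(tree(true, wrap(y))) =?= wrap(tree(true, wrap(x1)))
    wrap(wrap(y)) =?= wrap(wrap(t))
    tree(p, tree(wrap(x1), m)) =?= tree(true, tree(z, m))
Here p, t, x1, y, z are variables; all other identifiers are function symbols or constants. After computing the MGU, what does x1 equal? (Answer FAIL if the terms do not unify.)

Decompose tree/2: wrap(wrap(t)) =?= wrap(wrap(tree(p, 0))),  tree(0, b) =?= tree(0, b).
Decompose wrap/1: wrap(t) =?= wrap(tree(p, 0)).
Decompose wrap/1: t =?= tree(p, 0).
Bind t := tree(p, 0); substituting into the one remaining equation that mentions t gives: wrap(wrap(y)) =?= wrap(wrap(tree(p, 0))).
Delete trivial equation tree(0, b) =?= tree(0, b).
Decompose wrap/1: tree(true, wrap(y)) =?= tree(true, wrap(x1)).
Decompose tree/2: true =?= true,  wrap(y) =?= wrap(x1).
Delete trivial equation true =?= true.
Decompose wrap/1: y =?= x1.
Bind y := x1; substituting into the one remaining equation that mentions y gives: wrap(wrap(x1)) =?= wrap(wrap(tree(p, 0))).
Decompose wrap/1: wrap(x1) =?= wrap(tree(p, 0)).
Decompose wrap/1: x1 =?= tree(p, 0).
Bind x1 := tree(p, 0); substituting into the remaining equation gives: tree(p, tree(wrap(tree(p, 0)), m)) =?= tree(true, tree(z, m)). Substituting into the earlier binding gives y := tree(p, 0).
Decompose tree/2: p =?= true,  tree(wrap(tree(p, 0)), m) =?= tree(z, m).
Bind p := true; substituting into the remaining equation gives: tree(wrap(tree(true, 0)), m) =?= tree(z, m). Substituting into the earlier bindings gives t := tree(true, 0), y := tree(true, 0), x1 := tree(true, 0).
Decompose tree/2: wrap(tree(true, 0)) =?= z,  m =?= m.
Bind z := wrap(tree(true, 0)); no other remaining equation mentions z.
Delete trivial equation m =?= m.
MGU = { t -> tree(true, 0), y -> tree(true, 0), x1 -> tree(true, 0), p -> true, z -> wrap(tree(true, 0)) }, so x1 -> tree(true, 0).

tree(true, 0)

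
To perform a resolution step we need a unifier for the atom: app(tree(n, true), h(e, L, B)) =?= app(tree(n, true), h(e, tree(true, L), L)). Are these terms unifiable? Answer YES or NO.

Decompose app/2: tree(n, true) =?= tree(n, true),  h(e, L, B) =?= h(e, tree(true, L), L).
Delete trivial equation tree(n, true) =?= tree(n, true).
Decompose h/3: e =?= e,  L =?= tree(true, L),  B =?= L.
Delete trivial equation e =?= e.
Occurs check fails: L occurs in tree(true, L); the equation L =?= tree(true, L) has no finite solution.

NO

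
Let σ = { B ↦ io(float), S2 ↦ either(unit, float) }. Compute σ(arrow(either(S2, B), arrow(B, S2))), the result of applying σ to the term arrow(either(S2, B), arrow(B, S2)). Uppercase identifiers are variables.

arrow(either(either(unit, float), io(float)), arrow(io(float), either(unit, float)))

Replace each occurrence of B with io(float).
Replace each occurrence of S2 with either(unit, float).
Result: arrow(either(either(unit, float), io(float)), arrow(io(float), either(unit, float))).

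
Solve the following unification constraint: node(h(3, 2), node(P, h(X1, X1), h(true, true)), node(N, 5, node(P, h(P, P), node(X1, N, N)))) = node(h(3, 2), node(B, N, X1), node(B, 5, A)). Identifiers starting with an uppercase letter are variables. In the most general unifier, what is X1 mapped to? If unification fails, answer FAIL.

h(true, true)

Decompose node/3: h(3, 2) = h(3, 2),  node(P, h(X1, X1), h(true, true)) = node(B, N, X1),  node(N, 5, node(P, h(P, P), node(X1, N, N))) = node(B, 5, A).
Delete trivial equation h(3, 2) = h(3, 2).
Decompose node/3: P = B,  h(X1, X1) = N,  h(true, true) = X1.
Bind P := B; substituting into the one remaining equation that mentions P gives: node(N, 5, node(B, h(B, B), node(X1, N, N))) = node(B, 5, A).
Bind N := h(X1, X1); substituting into the one remaining equation that mentions N gives: node(h(X1, X1), 5, node(B, h(B, B), node(X1, h(X1, X1), h(X1, X1)))) = node(B, 5, A).
Bind X1 := h(true, true); substituting into the remaining equation gives: node(h(h(true, true), h(true, true)), 5, node(B, h(B, B), node(h(true, true), h(h(true, true), h(true, true)), h(h(true, true), h(true, true))))) = node(B, 5, A). Substituting into the earlier binding gives N := h(h(true, true), h(true, true)).
Decompose node/3: h(h(true, true), h(true, true)) = B,  5 = 5,  node(B, h(B, B), node(h(true, true), h(h(true, true), h(true, true)), h(h(true, true), h(true, true)))) = A.
Bind B := h(h(true, true), h(true, true)); substituting into the one remaining equation that mentions B gives: node(h(h(true, true), h(true, true)), h(h(h(true, true), h(true, true)), h(h(true, true), h(true, true))), node(h(true, true), h(h(true, true), h(true, true)), h(h(true, true), h(true, true)))) = A. Substituting into the earlier binding gives P := h(h(true, true), h(true, true)).
Delete trivial equation 5 = 5.
Bind A := node(h(h(true, true), h(true, true)), h(h(h(true, true), h(true, true)), h(h(true, true), h(true, true))), node(h(true, true), h(h(true, true), h(true, true)), h(h(true, true), h(true, true)))).
MGU = { P := h(h(true, true), h(true, true)), N := h(h(true, true), h(true, true)), X1 := h(true, true), B := h(h(true, true), h(true, true)), A := node(h(h(true, true), h(true, true)), h(h(h(true, true), h(true, true)), h(h(true, true), h(true, true))), node(h(true, true), h(h(true, true), h(true, true)), h(h(true, true), h(true, true)))) }, so X1 := h(true, true).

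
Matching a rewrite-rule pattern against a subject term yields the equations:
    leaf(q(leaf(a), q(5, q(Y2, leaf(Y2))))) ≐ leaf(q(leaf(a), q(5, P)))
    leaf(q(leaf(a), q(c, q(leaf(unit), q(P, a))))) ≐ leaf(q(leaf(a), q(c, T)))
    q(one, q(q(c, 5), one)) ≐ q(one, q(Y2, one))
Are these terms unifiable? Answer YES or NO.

YES

Decompose leaf/1: q(leaf(a), q(5, q(Y2, leaf(Y2)))) ≐ q(leaf(a), q(5, P)).
Decompose q/2: leaf(a) ≐ leaf(a),  q(5, q(Y2, leaf(Y2))) ≐ q(5, P).
Delete trivial equation leaf(a) ≐ leaf(a).
Decompose q/2: 5 ≐ 5,  q(Y2, leaf(Y2)) ≐ P.
Delete trivial equation 5 ≐ 5.
Bind P := q(Y2, leaf(Y2)); substituting into the one remaining equation that mentions P gives: leaf(q(leaf(a), q(c, q(leaf(unit), q(q(Y2, leaf(Y2)), a))))) ≐ leaf(q(leaf(a), q(c, T))).
Decompose leaf/1: q(leaf(a), q(c, q(leaf(unit), q(q(Y2, leaf(Y2)), a)))) ≐ q(leaf(a), q(c, T)).
Decompose q/2: leaf(a) ≐ leaf(a),  q(c, q(leaf(unit), q(q(Y2, leaf(Y2)), a))) ≐ q(c, T).
Delete trivial equation leaf(a) ≐ leaf(a).
Decompose q/2: c ≐ c,  q(leaf(unit), q(q(Y2, leaf(Y2)), a)) ≐ T.
Delete trivial equation c ≐ c.
Bind T := q(leaf(unit), q(q(Y2, leaf(Y2)), a)); no other remaining equation mentions T.
Decompose q/2: one ≐ one,  q(q(c, 5), one) ≐ q(Y2, one).
Delete trivial equation one ≐ one.
Decompose q/2: q(c, 5) ≐ Y2,  one ≐ one.
Bind Y2 := q(c, 5); no other remaining equation mentions Y2. Substituting into the earlier bindings gives P := q(q(c, 5), leaf(q(c, 5))), T := q(leaf(unit), q(q(q(c, 5), leaf(q(c, 5))), a)).
Delete trivial equation one ≐ one.
No equations remain and no clash or occurs-check failure arose, so a unifier exists.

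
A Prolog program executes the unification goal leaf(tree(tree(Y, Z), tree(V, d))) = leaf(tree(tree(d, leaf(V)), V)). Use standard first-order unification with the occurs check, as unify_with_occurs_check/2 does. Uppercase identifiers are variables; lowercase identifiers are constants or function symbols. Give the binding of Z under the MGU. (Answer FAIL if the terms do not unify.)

Decompose leaf/1: tree(tree(Y, Z), tree(V, d)) = tree(tree(d, leaf(V)), V).
Decompose tree/2: tree(Y, Z) = tree(d, leaf(V)),  tree(V, d) = V.
Decompose tree/2: Y = d,  Z = leaf(V).
Bind Y := d; no other remaining equation mentions Y.
Bind Z := leaf(V); no other remaining equation mentions Z.
Occurs check fails: V occurs in tree(V, d); the equation V = tree(V, d) has no finite solution.

FAIL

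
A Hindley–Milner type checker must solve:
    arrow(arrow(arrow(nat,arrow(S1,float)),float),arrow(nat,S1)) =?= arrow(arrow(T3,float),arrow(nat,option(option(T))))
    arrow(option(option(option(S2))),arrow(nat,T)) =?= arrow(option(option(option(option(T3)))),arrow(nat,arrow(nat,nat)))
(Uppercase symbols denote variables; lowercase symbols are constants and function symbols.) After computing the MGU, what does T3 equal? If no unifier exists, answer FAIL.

arrow(nat,arrow(option(option(arrow(nat,nat))),float))

Decompose arrow/2: arrow(arrow(nat,arrow(S1,float)),float) =?= arrow(T3,float),  arrow(nat,S1) =?= arrow(nat,option(option(T))).
Decompose arrow/2: arrow(nat,arrow(S1,float)) =?= T3,  float =?= float.
Bind T3 := arrow(nat,arrow(S1,float)); substituting into the one remaining equation that mentions T3 gives: arrow(option(option(option(S2))),arrow(nat,T)) =?= arrow(option(option(option(option(arrow(nat,arrow(S1,float)))))),arrow(nat,arrow(nat,nat))).
Delete trivial equation float =?= float.
Decompose arrow/2: nat =?= nat,  S1 =?= option(option(T)).
Delete trivial equation nat =?= nat.
Bind S1 := option(option(T)); substituting into the remaining equation gives: arrow(option(option(option(S2))),arrow(nat,T)) =?= arrow(option(option(option(option(arrow(nat,arrow(option(option(T)),float)))))),arrow(nat,arrow(nat,nat))). Substituting into the earlier binding gives T3 := arrow(nat,arrow(option(option(T)),float)).
Decompose arrow/2: option(option(option(S2))) =?= option(option(option(option(arrow(nat,arrow(option(option(T)),float)))))),  arrow(nat,T) =?= arrow(nat,arrow(nat,nat)).
Decompose option/1: option(option(S2)) =?= option(option(option(arrow(nat,arrow(option(option(T)),float))))).
Decompose option/1: option(S2) =?= option(option(arrow(nat,arrow(option(option(T)),float)))).
Decompose option/1: S2 =?= option(arrow(nat,arrow(option(option(T)),float))).
Bind S2 := option(arrow(nat,arrow(option(option(T)),float))); no other remaining equation mentions S2.
Decompose arrow/2: nat =?= nat,  T =?= arrow(nat,nat).
Delete trivial equation nat =?= nat.
Bind T := arrow(nat,nat). Substituting into the earlier bindings gives T3 := arrow(nat,arrow(option(option(arrow(nat,nat))),float)), S1 := option(option(arrow(nat,nat))), S2 := option(arrow(nat,arrow(option(option(arrow(nat,nat))),float))).
MGU = { T3 := arrow(nat,arrow(option(option(arrow(nat,nat))),float)), S1 := option(option(arrow(nat,nat))), S2 := option(arrow(nat,arrow(option(option(arrow(nat,nat))),float))), T := arrow(nat,nat) }, so T3 := arrow(nat,arrow(option(option(arrow(nat,nat))),float)).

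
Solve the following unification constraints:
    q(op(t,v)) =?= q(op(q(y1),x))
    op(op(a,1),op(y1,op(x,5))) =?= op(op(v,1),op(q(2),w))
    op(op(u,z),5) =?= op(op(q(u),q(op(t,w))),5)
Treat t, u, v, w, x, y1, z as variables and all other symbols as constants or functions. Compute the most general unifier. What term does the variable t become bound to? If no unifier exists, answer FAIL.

FAIL

Decompose q/1: op(t,v) =?= op(q(y1),x).
Decompose op/2: t =?= q(y1),  v =?= x.
Bind t := q(y1); substituting into the one remaining equation that mentions t gives: op(op(u,z),5) =?= op(op(q(u),q(op(q(y1),w))),5).
Bind v := x; substituting into the one remaining equation that mentions v gives: op(op(a,1),op(y1,op(x,5))) =?= op(op(x,1),op(q(2),w)).
Decompose op/2: op(a,1) =?= op(x,1),  op(y1,op(x,5)) =?= op(q(2),w).
Decompose op/2: a =?= x,  1 =?= 1.
Bind x := a; substituting into the one remaining equation that mentions x gives: op(y1,op(a,5)) =?= op(q(2),w). Substituting into the earlier binding gives v := a.
Delete trivial equation 1 =?= 1.
Decompose op/2: y1 =?= q(2),  op(a,5) =?= w.
Bind y1 := q(2); substituting into the one remaining equation that mentions y1 gives: op(op(u,z),5) =?= op(op(q(u),q(op(q(q(2)),w))),5). Substituting into the earlier binding gives t := q(q(2)).
Bind w := op(a,5); substituting into the remaining equation gives: op(op(u,z),5) =?= op(op(q(u),q(op(q(q(2)),op(a,5)))),5).
Decompose op/2: op(u,z) =?= op(q(u),q(op(q(q(2)),op(a,5)))),  5 =?= 5.
Decompose op/2: u =?= q(u),  z =?= q(op(q(q(2)),op(a,5))).
Occurs check fails: u occurs in q(u); the equation u =?= q(u) has no finite solution.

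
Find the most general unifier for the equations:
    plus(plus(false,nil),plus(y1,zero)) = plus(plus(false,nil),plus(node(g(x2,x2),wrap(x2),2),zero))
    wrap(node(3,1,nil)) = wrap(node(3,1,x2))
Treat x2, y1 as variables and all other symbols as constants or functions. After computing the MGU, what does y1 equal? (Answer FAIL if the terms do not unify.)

Decompose plus/2: plus(false,nil) = plus(false,nil),  plus(y1,zero) = plus(node(g(x2,x2),wrap(x2),2),zero).
Delete trivial equation plus(false,nil) = plus(false,nil).
Decompose plus/2: y1 = node(g(x2,x2),wrap(x2),2),  zero = zero.
Bind y1 := node(g(x2,x2),wrap(x2),2); no other remaining equation mentions y1.
Delete trivial equation zero = zero.
Decompose wrap/1: node(3,1,nil) = node(3,1,x2).
Decompose node/3: 3 = 3,  1 = 1,  nil = x2.
Delete trivial equation 3 = 3.
Delete trivial equation 1 = 1.
Bind x2 := nil. Substituting into the earlier binding gives y1 := node(g(nil,nil),wrap(nil),2).
MGU = { y1 ↦ node(g(nil,nil),wrap(nil),2), x2 ↦ nil }, so y1 ↦ node(g(nil,nil),wrap(nil),2).

node(g(nil,nil),wrap(nil),2)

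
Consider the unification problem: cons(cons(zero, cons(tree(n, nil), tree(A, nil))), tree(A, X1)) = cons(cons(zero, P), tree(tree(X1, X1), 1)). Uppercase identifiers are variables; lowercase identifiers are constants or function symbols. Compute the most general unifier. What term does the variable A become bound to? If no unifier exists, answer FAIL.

Decompose cons/2: cons(zero, cons(tree(n, nil), tree(A, nil))) = cons(zero, P),  tree(A, X1) = tree(tree(X1, X1), 1).
Decompose cons/2: zero = zero,  cons(tree(n, nil), tree(A, nil)) = P.
Delete trivial equation zero = zero.
Bind P := cons(tree(n, nil), tree(A, nil)); no other remaining equation mentions P.
Decompose tree/2: A = tree(X1, X1),  X1 = 1.
Bind A := tree(X1, X1); no other remaining equation mentions A. Substituting into the earlier binding gives P := cons(tree(n, nil), tree(tree(X1, X1), nil)).
Bind X1 := 1. Substituting into the earlier bindings gives P := cons(tree(n, nil), tree(tree(1, 1), nil)), A := tree(1, 1).
MGU = { P := cons(tree(n, nil), tree(tree(1, 1), nil)), A := tree(1, 1), X1 := 1 }, so A := tree(1, 1).

tree(1, 1)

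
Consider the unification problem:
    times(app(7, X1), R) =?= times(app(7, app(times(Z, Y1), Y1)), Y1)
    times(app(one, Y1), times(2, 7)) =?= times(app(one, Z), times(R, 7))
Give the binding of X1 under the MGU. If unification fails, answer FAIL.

Decompose times/2: app(7, X1) =?= app(7, app(times(Z, Y1), Y1)),  R =?= Y1.
Decompose app/2: 7 =?= 7,  X1 =?= app(times(Z, Y1), Y1).
Delete trivial equation 7 =?= 7.
Bind X1 := app(times(Z, Y1), Y1); no other remaining equation mentions X1.
Bind R := Y1; substituting into the remaining equation gives: times(app(one, Y1), times(2, 7)) =?= times(app(one, Z), times(Y1, 7)).
Decompose times/2: app(one, Y1) =?= app(one, Z),  times(2, 7) =?= times(Y1, 7).
Decompose app/2: one =?= one,  Y1 =?= Z.
Delete trivial equation one =?= one.
Bind Y1 := Z; substituting into the remaining equation gives: times(2, 7) =?= times(Z, 7). Substituting into the earlier bindings gives X1 := app(times(Z, Z), Z), R := Z.
Decompose times/2: 2 =?= Z,  7 =?= 7.
Bind Z := 2; no other remaining equation mentions Z. Substituting into the earlier bindings gives X1 := app(times(2, 2), 2), R := 2, Y1 := 2.
Delete trivial equation 7 =?= 7.
MGU = { X1 := app(times(2, 2), 2), R := 2, Y1 := 2, Z := 2 }, so X1 := app(times(2, 2), 2).

app(times(2, 2), 2)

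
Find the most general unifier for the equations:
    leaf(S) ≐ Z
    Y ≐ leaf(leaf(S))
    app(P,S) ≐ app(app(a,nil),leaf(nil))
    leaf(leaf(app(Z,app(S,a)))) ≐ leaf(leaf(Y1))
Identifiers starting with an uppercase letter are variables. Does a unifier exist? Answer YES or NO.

Bind Z := leaf(S); substituting into the one remaining equation that mentions Z gives: leaf(leaf(app(leaf(S),app(S,a)))) ≐ leaf(leaf(Y1)).
Bind Y := leaf(leaf(S)); no other remaining equation mentions Y.
Decompose app/2: P ≐ app(a,nil),  S ≐ leaf(nil).
Bind P := app(a,nil); no other remaining equation mentions P.
Bind S := leaf(nil); substituting into the remaining equation gives: leaf(leaf(app(leaf(leaf(nil)),app(leaf(nil),a)))) ≐ leaf(leaf(Y1)). Substituting into the earlier bindings gives Z := leaf(leaf(nil)), Y := leaf(leaf(leaf(nil))).
Decompose leaf/1: leaf(app(leaf(leaf(nil)),app(leaf(nil),a))) ≐ leaf(Y1).
Decompose leaf/1: app(leaf(leaf(nil)),app(leaf(nil),a)) ≐ Y1.
Bind Y1 := app(leaf(leaf(nil)),app(leaf(nil),a)).
No equations remain and no clash or occurs-check failure arose, so a unifier exists.

YES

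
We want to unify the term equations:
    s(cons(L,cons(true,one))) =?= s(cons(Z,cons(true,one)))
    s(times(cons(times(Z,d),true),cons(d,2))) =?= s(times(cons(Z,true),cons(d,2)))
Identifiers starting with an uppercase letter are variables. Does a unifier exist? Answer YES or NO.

NO

Decompose s/1: cons(L,cons(true,one)) =?= cons(Z,cons(true,one)).
Decompose cons/2: L =?= Z,  cons(true,one) =?= cons(true,one).
Bind L := Z; no other remaining equation mentions L.
Delete trivial equation cons(true,one) =?= cons(true,one).
Decompose s/1: times(cons(times(Z,d),true),cons(d,2)) =?= times(cons(Z,true),cons(d,2)).
Decompose times/2: cons(times(Z,d),true) =?= cons(Z,true),  cons(d,2) =?= cons(d,2).
Decompose cons/2: times(Z,d) =?= Z,  true =?= true.
Occurs check fails: Z occurs in times(Z,d); the equation Z =?= times(Z,d) has no finite solution.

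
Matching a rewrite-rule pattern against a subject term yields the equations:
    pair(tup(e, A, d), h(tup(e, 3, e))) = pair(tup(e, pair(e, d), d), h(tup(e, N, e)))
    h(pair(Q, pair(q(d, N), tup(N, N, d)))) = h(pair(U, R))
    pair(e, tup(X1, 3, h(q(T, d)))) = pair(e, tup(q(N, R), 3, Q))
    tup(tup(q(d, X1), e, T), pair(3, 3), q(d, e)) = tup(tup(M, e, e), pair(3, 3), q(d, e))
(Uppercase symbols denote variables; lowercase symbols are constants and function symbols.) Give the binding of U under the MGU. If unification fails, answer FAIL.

Decompose pair/2: tup(e, A, d) = tup(e, pair(e, d), d),  h(tup(e, 3, e)) = h(tup(e, N, e)).
Decompose tup/3: e = e,  A = pair(e, d),  d = d.
Delete trivial equation e = e.
Bind A := pair(e, d); no other remaining equation mentions A.
Delete trivial equation d = d.
Decompose h/1: tup(e, 3, e) = tup(e, N, e).
Decompose tup/3: e = e,  3 = N,  e = e.
Delete trivial equation e = e.
Bind N := 3; substituting into the 2 remaining equations that mention N gives: h(pair(Q, pair(q(d, 3), tup(3, 3, d)))) = h(pair(U, R)),  pair(e, tup(X1, 3, h(q(T, d)))) = pair(e, tup(q(3, R), 3, Q)).
Delete trivial equation e = e.
Decompose h/1: pair(Q, pair(q(d, 3), tup(3, 3, d))) = pair(U, R).
Decompose pair/2: Q = U,  pair(q(d, 3), tup(3, 3, d)) = R.
Bind Q := U; substituting into the one remaining equation that mentions Q gives: pair(e, tup(X1, 3, h(q(T, d)))) = pair(e, tup(q(3, R), 3, U)).
Bind R := pair(q(d, 3), tup(3, 3, d)); substituting into the one remaining equation that mentions R gives: pair(e, tup(X1, 3, h(q(T, d)))) = pair(e, tup(q(3, pair(q(d, 3), tup(3, 3, d))), 3, U)).
Decompose pair/2: e = e,  tup(X1, 3, h(q(T, d))) = tup(q(3, pair(q(d, 3), tup(3, 3, d))), 3, U).
Delete trivial equation e = e.
Decompose tup/3: X1 = q(3, pair(q(d, 3), tup(3, 3, d))),  3 = 3,  h(q(T, d)) = U.
Bind X1 := q(3, pair(q(d, 3), tup(3, 3, d))); substituting into the one remaining equation that mentions X1 gives: tup(tup(q(d, q(3, pair(q(d, 3), tup(3, 3, d)))), e, T), pair(3, 3), q(d, e)) = tup(tup(M, e, e), pair(3, 3), q(d, e)).
Delete trivial equation 3 = 3.
Bind U := h(q(T, d)); no other remaining equation mentions U. Substituting into the earlier binding gives Q := h(q(T, d)).
Decompose tup/3: tup(q(d, q(3, pair(q(d, 3), tup(3, 3, d)))), e, T) = tup(M, e, e),  pair(3, 3) = pair(3, 3),  q(d, e) = q(d, e).
Decompose tup/3: q(d, q(3, pair(q(d, 3), tup(3, 3, d)))) = M,  e = e,  T = e.
Bind M := q(d, q(3, pair(q(d, 3), tup(3, 3, d)))); no other remaining equation mentions M.
Delete trivial equation e = e.
Bind T := e; no other remaining equation mentions T. Substituting into the earlier bindings gives Q := h(q(e, d)), U := h(q(e, d)).
Delete trivial equation pair(3, 3) = pair(3, 3).
Delete trivial equation q(d, e) = q(d, e).
MGU = { A := pair(e, d), N := 3, Q := h(q(e, d)), R := pair(q(d, 3), tup(3, 3, d)), X1 := q(3, pair(q(d, 3), tup(3, 3, d))), U := h(q(e, d)), M := q(d, q(3, pair(q(d, 3), tup(3, 3, d)))), T := e }, so U := h(q(e, d)).

h(q(e, d))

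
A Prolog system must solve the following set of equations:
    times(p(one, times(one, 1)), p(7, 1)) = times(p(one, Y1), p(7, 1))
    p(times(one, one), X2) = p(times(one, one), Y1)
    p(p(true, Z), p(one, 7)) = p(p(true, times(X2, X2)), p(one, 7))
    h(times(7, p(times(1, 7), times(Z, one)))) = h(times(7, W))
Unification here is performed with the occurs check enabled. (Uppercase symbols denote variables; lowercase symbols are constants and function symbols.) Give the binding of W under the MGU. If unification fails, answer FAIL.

Decompose times/2: p(one, times(one, 1)) = p(one, Y1),  p(7, 1) = p(7, 1).
Decompose p/2: one = one,  times(one, 1) = Y1.
Delete trivial equation one = one.
Bind Y1 := times(one, 1); substituting into the one remaining equation that mentions Y1 gives: p(times(one, one), X2) = p(times(one, one), times(one, 1)).
Delete trivial equation p(7, 1) = p(7, 1).
Decompose p/2: times(one, one) = times(one, one),  X2 = times(one, 1).
Delete trivial equation times(one, one) = times(one, one).
Bind X2 := times(one, 1); substituting into the one remaining equation that mentions X2 gives: p(p(true, Z), p(one, 7)) = p(p(true, times(times(one, 1), times(one, 1))), p(one, 7)).
Decompose p/2: p(true, Z) = p(true, times(times(one, 1), times(one, 1))),  p(one, 7) = p(one, 7).
Decompose p/2: true = true,  Z = times(times(one, 1), times(one, 1)).
Delete trivial equation true = true.
Bind Z := times(times(one, 1), times(one, 1)); substituting into the one remaining equation that mentions Z gives: h(times(7, p(times(1, 7), times(times(times(one, 1), times(one, 1)), one)))) = h(times(7, W)).
Delete trivial equation p(one, 7) = p(one, 7).
Decompose h/1: times(7, p(times(1, 7), times(times(times(one, 1), times(one, 1)), one))) = times(7, W).
Decompose times/2: 7 = 7,  p(times(1, 7), times(times(times(one, 1), times(one, 1)), one)) = W.
Delete trivial equation 7 = 7.
Bind W := p(times(1, 7), times(times(times(one, 1), times(one, 1)), one)).
MGU = { Y1 = times(one, 1), X2 = times(one, 1), Z = times(times(one, 1), times(one, 1)), W = p(times(1, 7), times(times(times(one, 1), times(one, 1)), one)) }, so W = p(times(1, 7), times(times(times(one, 1), times(one, 1)), one)).

p(times(1, 7), times(times(times(one, 1), times(one, 1)), one))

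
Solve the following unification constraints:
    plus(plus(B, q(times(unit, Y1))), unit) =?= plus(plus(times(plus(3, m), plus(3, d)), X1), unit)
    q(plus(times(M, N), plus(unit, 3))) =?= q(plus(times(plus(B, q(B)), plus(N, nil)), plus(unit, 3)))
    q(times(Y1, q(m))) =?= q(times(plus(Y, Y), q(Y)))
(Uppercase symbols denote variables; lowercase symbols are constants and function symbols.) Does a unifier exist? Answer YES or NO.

Decompose plus/2: plus(B, q(times(unit, Y1))) =?= plus(times(plus(3, m), plus(3, d)), X1),  unit =?= unit.
Decompose plus/2: B =?= times(plus(3, m), plus(3, d)),  q(times(unit, Y1)) =?= X1.
Bind B := times(plus(3, m), plus(3, d)); substituting into the one remaining equation that mentions B gives: q(plus(times(M, N), plus(unit, 3))) =?= q(plus(times(plus(times(plus(3, m), plus(3, d)), q(times(plus(3, m), plus(3, d)))), plus(N, nil)), plus(unit, 3))).
Bind X1 := q(times(unit, Y1)); no other remaining equation mentions X1.
Delete trivial equation unit =?= unit.
Decompose q/1: plus(times(M, N), plus(unit, 3)) =?= plus(times(plus(times(plus(3, m), plus(3, d)), q(times(plus(3, m), plus(3, d)))), plus(N, nil)), plus(unit, 3)).
Decompose plus/2: times(M, N) =?= times(plus(times(plus(3, m), plus(3, d)), q(times(plus(3, m), plus(3, d)))), plus(N, nil)),  plus(unit, 3) =?= plus(unit, 3).
Decompose times/2: M =?= plus(times(plus(3, m), plus(3, d)), q(times(plus(3, m), plus(3, d)))),  N =?= plus(N, nil).
Bind M := plus(times(plus(3, m), plus(3, d)), q(times(plus(3, m), plus(3, d)))); no other remaining equation mentions M.
Occurs check fails: N occurs in plus(N, nil); the equation N =?= plus(N, nil) has no finite solution.

NO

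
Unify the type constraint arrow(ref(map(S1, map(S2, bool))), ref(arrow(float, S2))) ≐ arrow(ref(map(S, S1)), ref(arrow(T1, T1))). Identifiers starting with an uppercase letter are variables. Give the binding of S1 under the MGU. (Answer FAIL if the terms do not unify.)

Decompose arrow/2: ref(map(S1, map(S2, bool))) ≐ ref(map(S, S1)),  ref(arrow(float, S2)) ≐ ref(arrow(T1, T1)).
Decompose ref/1: map(S1, map(S2, bool)) ≐ map(S, S1).
Decompose map/2: S1 ≐ S,  map(S2, bool) ≐ S1.
Bind S1 := S; substituting into the one remaining equation that mentions S1 gives: map(S2, bool) ≐ S.
Bind S := map(S2, bool); no other remaining equation mentions S. Substituting into the earlier binding gives S1 := map(S2, bool).
Decompose ref/1: arrow(float, S2) ≐ arrow(T1, T1).
Decompose arrow/2: float ≐ T1,  S2 ≐ T1.
Bind T1 := float; substituting into the remaining equation gives: S2 ≐ float.
Bind S2 := float. Substituting into the earlier bindings gives S1 := map(float, bool), S := map(float, bool).
MGU = { S1 -> map(float, bool), S -> map(float, bool), T1 -> float, S2 -> float }, so S1 -> map(float, bool).

map(float, bool)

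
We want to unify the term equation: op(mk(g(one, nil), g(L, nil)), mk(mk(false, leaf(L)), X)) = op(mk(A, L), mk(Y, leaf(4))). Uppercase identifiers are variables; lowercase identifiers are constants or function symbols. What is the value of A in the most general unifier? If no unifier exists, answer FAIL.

FAIL

Decompose op/2: mk(g(one, nil), g(L, nil)) = mk(A, L),  mk(mk(false, leaf(L)), X) = mk(Y, leaf(4)).
Decompose mk/2: g(one, nil) = A,  g(L, nil) = L.
Bind A := g(one, nil); no other remaining equation mentions A.
Occurs check fails: L occurs in g(L, nil); the equation L = g(L, nil) has no finite solution.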